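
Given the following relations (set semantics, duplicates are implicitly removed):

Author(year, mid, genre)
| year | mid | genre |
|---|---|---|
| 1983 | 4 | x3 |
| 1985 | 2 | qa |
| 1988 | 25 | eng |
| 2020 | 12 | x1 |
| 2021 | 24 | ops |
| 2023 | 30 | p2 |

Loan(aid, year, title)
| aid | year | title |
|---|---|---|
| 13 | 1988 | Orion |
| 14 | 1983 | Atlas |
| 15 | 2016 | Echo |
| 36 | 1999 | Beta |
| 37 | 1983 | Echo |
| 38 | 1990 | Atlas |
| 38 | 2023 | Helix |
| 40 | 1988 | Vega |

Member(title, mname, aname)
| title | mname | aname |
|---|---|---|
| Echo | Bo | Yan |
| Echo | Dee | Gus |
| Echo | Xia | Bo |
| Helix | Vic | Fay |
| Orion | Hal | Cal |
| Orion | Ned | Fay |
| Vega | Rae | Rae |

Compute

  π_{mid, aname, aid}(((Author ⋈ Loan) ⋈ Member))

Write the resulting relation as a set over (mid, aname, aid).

Joining Author and Loan on year yields {(1983, 4, x3, 14, Atlas), (1983, 4, x3, 37, Echo), (1988, 25, eng, 13, Orion), (1988, 25, eng, 40, Vega), (2023, 30, p2, 38, Helix)}.
Joining (Author ⋈ Loan) and Member on title yields {(1983, 4, x3, 37, Echo, Bo, Yan), (1983, 4, x3, 37, Echo, Dee, Gus), (1983, 4, x3, 37, Echo, Xia, Bo), (1988, 25, eng, 13, Orion, Hal, Cal), (1988, 25, eng, 13, Orion, Ned, Fay), (1988, 25, eng, 40, Vega, Rae, Rae), (2023, 30, p2, 38, Helix, Vic, Fay)}.
Projecting to mid, aname, aid: {(25, Cal, 13), (25, Fay, 13), (25, Rae, 40), (30, Fay, 38), (4, Bo, 37), (4, Gus, 37), (4, Yan, 37)}

{(25, Cal, 13), (25, Fay, 13), (25, Rae, 40), (30, Fay, 38), (4, Bo, 37), (4, Gus, 37), (4, Yan, 37)}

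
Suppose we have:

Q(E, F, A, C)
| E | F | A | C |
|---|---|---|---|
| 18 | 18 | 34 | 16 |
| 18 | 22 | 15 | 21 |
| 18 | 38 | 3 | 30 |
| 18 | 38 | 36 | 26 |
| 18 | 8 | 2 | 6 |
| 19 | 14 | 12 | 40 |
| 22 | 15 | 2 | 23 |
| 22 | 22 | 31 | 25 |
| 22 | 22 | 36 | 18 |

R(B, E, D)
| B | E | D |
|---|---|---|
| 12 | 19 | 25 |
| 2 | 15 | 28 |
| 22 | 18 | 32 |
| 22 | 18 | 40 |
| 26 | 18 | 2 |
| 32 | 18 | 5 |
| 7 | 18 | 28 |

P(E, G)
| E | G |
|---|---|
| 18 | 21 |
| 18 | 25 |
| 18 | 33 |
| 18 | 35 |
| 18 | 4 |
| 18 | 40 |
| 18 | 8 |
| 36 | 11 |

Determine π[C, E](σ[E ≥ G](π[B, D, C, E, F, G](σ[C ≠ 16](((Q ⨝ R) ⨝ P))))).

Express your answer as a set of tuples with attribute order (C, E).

{(21, 18), (26, 18), (30, 18), (6, 18)}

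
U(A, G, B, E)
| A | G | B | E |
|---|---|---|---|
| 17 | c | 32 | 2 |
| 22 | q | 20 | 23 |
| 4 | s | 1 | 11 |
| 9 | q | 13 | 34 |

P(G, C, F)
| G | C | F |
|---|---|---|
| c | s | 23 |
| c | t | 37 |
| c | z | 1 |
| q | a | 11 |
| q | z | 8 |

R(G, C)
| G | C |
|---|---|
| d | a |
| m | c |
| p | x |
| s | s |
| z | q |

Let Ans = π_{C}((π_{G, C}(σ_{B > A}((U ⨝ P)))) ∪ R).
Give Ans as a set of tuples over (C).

{a, c, q, s, t, x, z}

Natural join on G: {(17, c, 32, 2, s, 23), (17, c, 32, 2, t, 37), (17, c, 32, 2, z, 1), (22, q, 20, 23, a, 11), (22, q, 20, 23, z, 8), (9, q, 13, 34, a, 11), (9, q, 13, 34, z, 8)}
Selection B > A: {(17, c, 32, 2, s, 23), (17, c, 32, 2, t, 37), (17, c, 32, 2, z, 1), (9, q, 13, 34, a, 11), (9, q, 13, 34, z, 8)}
Projecting to G, C: {(c, s), (c, t), (c, z), (q, a), (q, z)}
Set union of the two operands is {(c, s), (c, t), (c, z), (d, a), (m, c), (p, x), (q, a), (q, z), (s, s), (z, q)}.
Projecting to C (3 duplicate(s) eliminated): {a, c, q, s, t, x, z}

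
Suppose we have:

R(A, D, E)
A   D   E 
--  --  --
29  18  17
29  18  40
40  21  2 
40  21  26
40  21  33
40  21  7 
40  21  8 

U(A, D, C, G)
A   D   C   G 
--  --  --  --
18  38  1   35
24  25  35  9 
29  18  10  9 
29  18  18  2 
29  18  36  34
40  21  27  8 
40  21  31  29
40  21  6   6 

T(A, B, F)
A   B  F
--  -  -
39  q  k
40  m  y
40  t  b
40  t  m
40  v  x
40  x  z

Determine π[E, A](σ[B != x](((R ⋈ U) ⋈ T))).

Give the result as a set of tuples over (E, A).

R ⋈ U (natural join on A, D): {(29, 18, 17, 10, 9), (29, 18, 17, 18, 2), (29, 18, 17, 36, 34), (29, 18, 40, 10, 9), (29, 18, 40, 18, 2), (29, 18, 40, 36, 34), (40, 21, 2, 27, 8), (40, 21, 2, 31, 29), (40, 21, 2, 6, 6), (40, 21, 26, 27, 8), (40, 21, 26, 31, 29), (40, 21, 26, 6, 6), (40, 21, 33, 27, 8), (40, 21, 33, 31, 29), (40, 21, 33, 6, 6), (40, 21, 7, 27, 8), (40, 21, 7, 31, 29), (40, 21, 7, 6, 6), (40, 21, 8, 27, 8), (40, 21, 8, 31, 29), (40, 21, 8, 6, 6)}
(R ⋈ U) ⋈ T (natural join on A): {(40, 21, 2, 27, 8, m, y), (40, 21, 2, 27, 8, t, b), (40, 21, 2, 27, 8, t, m), (40, 21, 2, 27, 8, v, x), (40, 21, 2, 27, 8, x, z), (40, 21, 2, 31, 29, m, y), (40, 21, 2, 31, 29, t, b), (40, 21, 2, 31, 29, t, m), (40, 21, 2, 31, 29, v, x), (40, 21, 2, 31, 29, x, z), (40, 21, 2, 6, 6, m, y), (40, 21, 2, 6, 6, t, b), (40, 21, 2, 6, 6, t, m), (40, 21, 2, 6, 6, v, x), (40, 21, 2, 6, 6, x, z), (40, 21, 26, 27, 8, m, y), (40, 21, 26, 27, 8, t, b), (40, 21, 26, 27, 8, t, m), (40, 21, 26, 27, 8, v, x), (40, 21, 26, 27, 8, x, z), (40, 21, 26, 31, 29, m, y), (40, 21, 26, 31, 29, t, b), (40, 21, 26, 31, 29, t, m), (40, 21, 26, 31, 29, v, x), (40, 21, 26, 31, 29, x, z), (40, 21, 26, 6, 6, m, y), (40, 21, 26, 6, 6, t, b), (40, 21, 26, 6, 6, t, m), (40, 21, 26, 6, 6, v, x), (40, 21, 26, 6, 6, x, z), (40, 21, 33, 27, 8, m, y), (40, 21, 33, 27, 8, t, b), (40, 21, 33, 27, 8, t, m), (40, 21, 33, 27, 8, v, x), (40, 21, 33, 27, 8, x, z), (40, 21, 33, 31, 29, m, y), (40, 21, 33, 31, 29, t, b), (40, 21, 33, 31, 29, t, m), (40, 21, 33, 31, 29, v, x), (40, 21, 33, 31, 29, x, z), (40, 21, 33, 6, 6, m, y), (40, 21, 33, 6, 6, t, b), (40, 21, 33, 6, 6, t, m), (40, 21, 33, 6, 6, v, x), (40, 21, 33, 6, 6, x, z), (40, 21, 7, 27, 8, m, y), (40, 21, 7, 27, 8, t, b), (40, 21, 7, 27, 8, t, m), (40, 21, 7, 27, 8, v, x), (40, 21, 7, 27, 8, x, z), (40, 21, 7, 31, 29, m, y), (40, 21, 7, 31, 29, t, b), (40, 21, 7, 31, 29, t, m), (40, 21, 7, 31, 29, v, x), (40, 21, 7, 31, 29, x, z), (40, 21, 7, 6, 6, m, y), (40, 21, 7, 6, 6, t, b), (40, 21, 7, 6, 6, t, m), (40, 21, 7, 6, 6, v, x), (40, 21, 7, 6, 6, x, z), (40, 21, 8, 27, 8, m, y), (40, 21, 8, 27, 8, t, b), (40, 21, 8, 27, 8, t, m), (40, 21, 8, 27, 8, v, x), (40, 21, 8, 27, 8, x, z), (40, 21, 8, 31, 29, m, y), (40, 21, 8, 31, 29, t, b), (40, 21, 8, 31, 29, t, m), (40, 21, 8, 31, 29, v, x), (40, 21, 8, 31, 29, x, z), (40, 21, 8, 6, 6, m, y), (40, 21, 8, 6, 6, t, b), (40, 21, 8, 6, 6, t, m), (40, 21, 8, 6, 6, v, x), (40, 21, 8, 6, 6, x, z)}
σ[B != x]: keep tuples satisfying B != x → {(40, 21, 2, 27, 8, m, y), (40, 21, 2, 27, 8, t, b), (40, 21, 2, 27, 8, t, m), (40, 21, 2, 27, 8, v, x), (40, 21, 2, 31, 29, m, y), (40, 21, 2, 31, 29, t, b), (40, 21, 2, 31, 29, t, m), (40, 21, 2, 31, 29, v, x), (40, 21, 2, 6, 6, m, y), (40, 21, 2, 6, 6, t, b), (40, 21, 2, 6, 6, t, m), (40, 21, 2, 6, 6, v, x), (40, 21, 26, 27, 8, m, y), (40, 21, 26, 27, 8, t, b), (40, 21, 26, 27, 8, t, m), (40, 21, 26, 27, 8, v, x), (40, 21, 26, 31, 29, m, y), (40, 21, 26, 31, 29, t, b), (40, 21, 26, 31, 29, t, m), (40, 21, 26, 31, 29, v, x), (40, 21, 26, 6, 6, m, y), (40, 21, 26, 6, 6, t, b), (40, 21, 26, 6, 6, t, m), (40, 21, 26, 6, 6, v, x), (40, 21, 33, 27, 8, m, y), (40, 21, 33, 27, 8, t, b), (40, 21, 33, 27, 8, t, m), (40, 21, 33, 27, 8, v, x), (40, 21, 33, 31, 29, m, y), (40, 21, 33, 31, 29, t, b), (40, 21, 33, 31, 29, t, m), (40, 21, 33, 31, 29, v, x), (40, 21, 33, 6, 6, m, y), (40, 21, 33, 6, 6, t, b), (40, 21, 33, 6, 6, t, m), (40, 21, 33, 6, 6, v, x), (40, 21, 7, 27, 8, m, y), (40, 21, 7, 27, 8, t, b), (40, 21, 7, 27, 8, t, m), (40, 21, 7, 27, 8, v, x), (40, 21, 7, 31, 29, m, y), (40, 21, 7, 31, 29, t, b), (40, 21, 7, 31, 29, t, m), (40, 21, 7, 31, 29, v, x), (40, 21, 7, 6, 6, m, y), (40, 21, 7, 6, 6, t, b), (40, 21, 7, 6, 6, t, m), (40, 21, 7, 6, 6, v, x), (40, 21, 8, 27, 8, m, y), (40, 21, 8, 27, 8, t, b), (40, 21, 8, 27, 8, t, m), (40, 21, 8, 27, 8, v, x), (40, 21, 8, 31, 29, m, y), (40, 21, 8, 31, 29, t, b), (40, 21, 8, 31, 29, t, m), (40, 21, 8, 31, 29, v, x), (40, 21, 8, 6, 6, m, y), (40, 21, 8, 6, 6, t, b), (40, 21, 8, 6, 6, t, m), (40, 21, 8, 6, 6, v, x)}
Keep only column(s) E, A (55 duplicate(s) eliminated): {(2, 40), (26, 40), (33, 40), (7, 40), (8, 40)}

{(2, 40), (26, 40), (33, 40), (7, 40), (8, 40)}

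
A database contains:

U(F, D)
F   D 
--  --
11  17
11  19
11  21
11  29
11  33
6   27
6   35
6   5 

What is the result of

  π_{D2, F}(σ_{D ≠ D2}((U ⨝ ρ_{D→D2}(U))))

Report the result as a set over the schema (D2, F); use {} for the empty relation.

{(17, 11), (19, 11), (21, 11), (27, 6), (29, 11), (33, 11), (35, 6), (5, 6)}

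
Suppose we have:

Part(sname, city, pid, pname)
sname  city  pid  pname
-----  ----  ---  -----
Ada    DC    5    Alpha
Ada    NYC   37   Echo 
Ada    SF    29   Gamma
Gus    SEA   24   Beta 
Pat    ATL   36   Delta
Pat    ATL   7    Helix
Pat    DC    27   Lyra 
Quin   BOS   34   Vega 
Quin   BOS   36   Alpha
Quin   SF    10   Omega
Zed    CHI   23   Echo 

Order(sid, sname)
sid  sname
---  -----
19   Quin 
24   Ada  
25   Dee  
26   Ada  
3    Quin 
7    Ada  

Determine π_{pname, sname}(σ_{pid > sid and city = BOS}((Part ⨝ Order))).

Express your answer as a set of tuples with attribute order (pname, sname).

Part ⋈ Order (natural join on sname): {(Ada, DC, 5, Alpha, 24), (Ada, DC, 5, Alpha, 26), (Ada, DC, 5, Alpha, 7), (Ada, NYC, 37, Echo, 24), (Ada, NYC, 37, Echo, 26), (Ada, NYC, 37, Echo, 7), (Ada, SF, 29, Gamma, 24), (Ada, SF, 29, Gamma, 26), (Ada, SF, 29, Gamma, 7), (Quin, BOS, 34, Vega, 19), (Quin, BOS, 34, Vega, 3), (Quin, BOS, 36, Alpha, 19), (Quin, BOS, 36, Alpha, 3), (Quin, SF, 10, Omega, 19), (Quin, SF, 10, Omega, 3)}
Selection pid > sid and city = BOS: {(Quin, BOS, 34, Vega, 19), (Quin, BOS, 34, Vega, 3), (Quin, BOS, 36, Alpha, 19), (Quin, BOS, 36, Alpha, 3)}
π[pname, sname]: project onto (pname, sname) (2 duplicate(s) eliminated) → {(Alpha, Quin), (Vega, Quin)}

{(Alpha, Quin), (Vega, Quin)}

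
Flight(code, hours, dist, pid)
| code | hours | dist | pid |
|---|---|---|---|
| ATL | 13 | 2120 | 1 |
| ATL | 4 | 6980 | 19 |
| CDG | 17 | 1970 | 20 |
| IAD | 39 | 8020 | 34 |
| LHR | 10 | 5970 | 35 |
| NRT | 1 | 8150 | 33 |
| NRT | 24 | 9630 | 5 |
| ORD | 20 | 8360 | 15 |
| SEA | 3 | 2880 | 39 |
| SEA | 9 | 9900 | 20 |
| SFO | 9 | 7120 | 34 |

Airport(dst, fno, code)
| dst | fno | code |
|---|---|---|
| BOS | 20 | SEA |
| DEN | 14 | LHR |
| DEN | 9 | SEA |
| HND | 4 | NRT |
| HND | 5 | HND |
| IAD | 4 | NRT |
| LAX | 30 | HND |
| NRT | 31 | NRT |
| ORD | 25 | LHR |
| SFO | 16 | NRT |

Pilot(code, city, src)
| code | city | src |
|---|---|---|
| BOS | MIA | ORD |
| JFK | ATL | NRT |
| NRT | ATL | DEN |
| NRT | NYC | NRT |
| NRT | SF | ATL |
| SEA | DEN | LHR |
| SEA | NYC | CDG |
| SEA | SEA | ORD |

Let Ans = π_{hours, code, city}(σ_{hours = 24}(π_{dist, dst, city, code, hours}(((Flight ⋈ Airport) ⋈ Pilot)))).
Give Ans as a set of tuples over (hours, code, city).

{(24, NRT, ATL), (24, NRT, NYC), (24, NRT, SF)}

Joining Flight and Airport on code yields {(LHR, 10, 5970, 35, DEN, 14), (LHR, 10, 5970, 35, ORD, 25), (NRT, 1, 8150, 33, HND, 4), (NRT, 1, 8150, 33, IAD, 4), (NRT, 1, 8150, 33, NRT, 31), (NRT, 1, 8150, 33, SFO, 16), (NRT, 24, 9630, 5, HND, 4), (NRT, 24, 9630, 5, IAD, 4), (NRT, 24, 9630, 5, NRT, 31), (NRT, 24, 9630, 5, SFO, 16), (SEA, 3, 2880, 39, BOS, 20), (SEA, 3, 2880, 39, DEN, 9), (SEA, 9, 9900, 20, BOS, 20), (SEA, 9, 9900, 20, DEN, 9)}.
Joining (Flight ⋈ Airport) and Pilot on code yields {(NRT, 1, 8150, 33, HND, 4, ATL, DEN), (NRT, 1, 8150, 33, HND, 4, NYC, NRT), (NRT, 1, 8150, 33, HND, 4, SF, ATL), (NRT, 1, 8150, 33, IAD, 4, ATL, DEN), (NRT, 1, 8150, 33, IAD, 4, NYC, NRT), (NRT, 1, 8150, 33, IAD, 4, SF, ATL), (NRT, 1, 8150, 33, NRT, 31, ATL, DEN), (NRT, 1, 8150, 33, NRT, 31, NYC, NRT), (NRT, 1, 8150, 33, NRT, 31, SF, ATL), (NRT, 1, 8150, 33, SFO, 16, ATL, DEN), (NRT, 1, 8150, 33, SFO, 16, NYC, NRT), (NRT, 1, 8150, 33, SFO, 16, SF, ATL), (NRT, 24, 9630, 5, HND, 4, ATL, DEN), (NRT, 24, 9630, 5, HND, 4, NYC, NRT), (NRT, 24, 9630, 5, HND, 4, SF, ATL), (NRT, 24, 9630, 5, IAD, 4, ATL, DEN), (NRT, 24, 9630, 5, IAD, 4, NYC, NRT), (NRT, 24, 9630, 5, IAD, 4, SF, ATL), (NRT, 24, 9630, 5, NRT, 31, ATL, DEN), (NRT, 24, 9630, 5, NRT, 31, NYC, NRT), (NRT, 24, 9630, 5, NRT, 31, SF, ATL), (NRT, 24, 9630, 5, SFO, 16, ATL, DEN), (NRT, 24, 9630, 5, SFO, 16, NYC, NRT), (NRT, 24, 9630, 5, SFO, 16, SF, ATL), (SEA, 3, 2880, 39, BOS, 20, DEN, LHR), (SEA, 3, 2880, 39, BOS, 20, NYC, CDG), (SEA, 3, 2880, 39, BOS, 20, SEA, ORD), (SEA, 3, 2880, 39, DEN, 9, DEN, LHR), (SEA, 3, 2880, 39, DEN, 9, NYC, CDG), (SEA, 3, 2880, 39, DEN, 9, SEA, ORD), (SEA, 9, 9900, 20, BOS, 20, DEN, LHR), (SEA, 9, 9900, 20, BOS, 20, NYC, CDG), (SEA, 9, 9900, 20, BOS, 20, SEA, ORD), (SEA, 9, 9900, 20, DEN, 9, DEN, LHR), (SEA, 9, 9900, 20, DEN, 9, NYC, CDG), (SEA, 9, 9900, 20, DEN, 9, SEA, ORD)}.
π_{dist, dst, city, code, hours} gives {(2880, BOS, DEN, SEA, 3), (2880, BOS, NYC, SEA, 3), (2880, BOS, SEA, SEA, 3), (2880, DEN, DEN, SEA, 3), (2880, DEN, NYC, SEA, 3), (2880, DEN, SEA, SEA, 3), (8150, HND, ATL, NRT, 1), (8150, HND, NYC, NRT, 1), (8150, HND, SF, NRT, 1), (8150, IAD, ATL, NRT, 1), (8150, IAD, NYC, NRT, 1), (8150, IAD, SF, NRT, 1), (8150, NRT, ATL, NRT, 1), (8150, NRT, NYC, NRT, 1), (8150, NRT, SF, NRT, 1), (8150, SFO, ATL, NRT, 1), (8150, SFO, NYC, NRT, 1), (8150, SFO, SF, NRT, 1), (9630, HND, ATL, NRT, 24), (9630, HND, NYC, NRT, 24), (9630, HND, SF, NRT, 24), (9630, IAD, ATL, NRT, 24), (9630, IAD, NYC, NRT, 24), (9630, IAD, SF, NRT, 24), (9630, NRT, ATL, NRT, 24), (9630, NRT, NYC, NRT, 24), (9630, NRT, SF, NRT, 24), (9630, SFO, ATL, NRT, 24), (9630, SFO, NYC, NRT, 24), (9630, SFO, SF, NRT, 24), (9900, BOS, DEN, SEA, 9), (9900, BOS, NYC, SEA, 9), (9900, BOS, SEA, SEA, 9), (9900, DEN, DEN, SEA, 9), (9900, DEN, NYC, SEA, 9), (9900, DEN, SEA, SEA, 9)}.
σ[hours = 24]: keep tuples satisfying hours = 24 → {(9630, HND, ATL, NRT, 24), (9630, HND, NYC, NRT, 24), (9630, HND, SF, NRT, 24), (9630, IAD, ATL, NRT, 24), (9630, IAD, NYC, NRT, 24), (9630, IAD, SF, NRT, 24), (9630, NRT, ATL, NRT, 24), (9630, NRT, NYC, NRT, 24), (9630, NRT, SF, NRT, 24), (9630, SFO, ATL, NRT, 24), (9630, SFO, NYC, NRT, 24), (9630, SFO, SF, NRT, 24)}
π_{hours, code, city} gives {(24, NRT, ATL), (24, NRT, NYC), (24, NRT, SF)} (9 duplicate(s) eliminated).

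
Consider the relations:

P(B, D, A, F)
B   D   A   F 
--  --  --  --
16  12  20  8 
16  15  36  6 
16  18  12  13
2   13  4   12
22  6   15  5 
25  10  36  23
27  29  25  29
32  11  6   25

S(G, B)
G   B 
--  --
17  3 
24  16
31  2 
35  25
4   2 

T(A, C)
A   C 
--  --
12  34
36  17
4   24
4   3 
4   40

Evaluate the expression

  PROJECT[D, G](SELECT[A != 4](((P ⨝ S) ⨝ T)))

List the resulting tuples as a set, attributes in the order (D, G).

P ⋈ S (natural join on B): {(16, 12, 20, 8, 24), (16, 15, 36, 6, 24), (16, 18, 12, 13, 24), (2, 13, 4, 12, 31), (2, 13, 4, 12, 4), (25, 10, 36, 23, 35)}
(P ⨝ S) ⋈ T (natural join on A): {(16, 15, 36, 6, 24, 17), (16, 18, 12, 13, 24, 34), (2, 13, 4, 12, 31, 24), (2, 13, 4, 12, 31, 3), (2, 13, 4, 12, 31, 40), (2, 13, 4, 12, 4, 24), (2, 13, 4, 12, 4, 3), (2, 13, 4, 12, 4, 40), (25, 10, 36, 23, 35, 17)}
σ[A != 4]: keep tuples satisfying A != 4 → {(16, 15, 36, 6, 24, 17), (16, 18, 12, 13, 24, 34), (25, 10, 36, 23, 35, 17)}
π[D, G]: project onto (D, G) → {(10, 35), (15, 24), (18, 24)}

{(10, 35), (15, 24), (18, 24)}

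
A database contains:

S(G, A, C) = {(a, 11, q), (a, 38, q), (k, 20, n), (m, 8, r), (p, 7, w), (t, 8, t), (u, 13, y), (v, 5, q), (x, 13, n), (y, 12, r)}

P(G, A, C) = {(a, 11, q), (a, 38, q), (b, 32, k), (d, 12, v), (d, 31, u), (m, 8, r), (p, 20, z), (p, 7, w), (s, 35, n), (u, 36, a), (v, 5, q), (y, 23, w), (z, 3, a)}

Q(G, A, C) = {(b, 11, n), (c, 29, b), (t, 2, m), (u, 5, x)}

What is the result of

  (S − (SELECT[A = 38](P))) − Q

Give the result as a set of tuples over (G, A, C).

{(a, 11, q), (k, 20, n), (m, 8, r), (p, 7, w), (t, 8, t), (u, 13, y), (v, 5, q), (x, 13, n), (y, 12, r)}

Apply σ_{A = 38}; surviving tuples: {(a, 38, q)}
Taking the difference: {(a, 11, q), (k, 20, n), (m, 8, r), (p, 7, w), (t, 8, t), (u, 13, y), (v, 5, q), (x, 13, n), (y, 12, r)}
Taking the difference: {(a, 11, q), (k, 20, n), (m, 8, r), (p, 7, w), (t, 8, t), (u, 13, y), (v, 5, q), (x, 13, n), (y, 12, r)}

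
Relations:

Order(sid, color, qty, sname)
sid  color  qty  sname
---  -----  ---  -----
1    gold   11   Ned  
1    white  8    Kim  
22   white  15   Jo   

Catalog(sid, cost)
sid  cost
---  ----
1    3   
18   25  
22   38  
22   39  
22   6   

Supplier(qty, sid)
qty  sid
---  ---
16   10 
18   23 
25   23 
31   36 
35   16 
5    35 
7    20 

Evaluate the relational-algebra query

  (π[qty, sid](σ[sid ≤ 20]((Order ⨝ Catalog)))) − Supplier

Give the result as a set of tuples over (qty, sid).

{(11, 1), (8, 1)}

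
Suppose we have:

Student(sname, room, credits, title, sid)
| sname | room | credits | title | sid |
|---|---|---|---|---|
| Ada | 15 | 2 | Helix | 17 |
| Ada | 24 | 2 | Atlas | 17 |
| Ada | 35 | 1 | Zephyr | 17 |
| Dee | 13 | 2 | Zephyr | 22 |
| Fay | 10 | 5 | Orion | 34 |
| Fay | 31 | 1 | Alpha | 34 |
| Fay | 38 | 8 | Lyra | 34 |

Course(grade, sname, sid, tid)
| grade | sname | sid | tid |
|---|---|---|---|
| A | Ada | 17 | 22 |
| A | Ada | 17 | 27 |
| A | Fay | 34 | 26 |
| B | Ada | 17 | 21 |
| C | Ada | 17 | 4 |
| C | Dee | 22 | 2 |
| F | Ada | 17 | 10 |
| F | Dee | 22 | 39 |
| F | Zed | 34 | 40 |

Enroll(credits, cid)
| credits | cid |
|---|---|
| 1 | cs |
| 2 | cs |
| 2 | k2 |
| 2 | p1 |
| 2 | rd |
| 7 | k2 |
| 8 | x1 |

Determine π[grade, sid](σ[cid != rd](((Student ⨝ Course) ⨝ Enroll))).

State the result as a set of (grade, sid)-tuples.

{(A, 17), (A, 34), (B, 17), (C, 17), (C, 22), (F, 17), (F, 22)}

Student ⋈ Course (natural join on sname, sid): {(Ada, 15, 2, Helix, 17, A, 22), (Ada, 15, 2, Helix, 17, A, 27), (Ada, 15, 2, Helix, 17, B, 21), (Ada, 15, 2, Helix, 17, C, 4), (Ada, 15, 2, Helix, 17, F, 10), (Ada, 24, 2, Atlas, 17, A, 22), (Ada, 24, 2, Atlas, 17, A, 27), (Ada, 24, 2, Atlas, 17, B, 21), (Ada, 24, 2, Atlas, 17, C, 4), (Ada, 24, 2, Atlas, 17, F, 10), (Ada, 35, 1, Zephyr, 17, A, 22), (Ada, 35, 1, Zephyr, 17, A, 27), (Ada, 35, 1, Zephyr, 17, B, 21), (Ada, 35, 1, Zephyr, 17, C, 4), (Ada, 35, 1, Zephyr, 17, F, 10), (Dee, 13, 2, Zephyr, 22, C, 2), (Dee, 13, 2, Zephyr, 22, F, 39), (Fay, 10, 5, Orion, 34, A, 26), (Fay, 31, 1, Alpha, 34, A, 26), (Fay, 38, 8, Lyra, 34, A, 26)}
(Student ⨝ Course) ⋈ Enroll (natural join on credits): {(Ada, 15, 2, Helix, 17, A, 22, cs), (Ada, 15, 2, Helix, 17, A, 22, k2), (Ada, 15, 2, Helix, 17, A, 22, p1), (Ada, 15, 2, Helix, 17, A, 22, rd), (Ada, 15, 2, Helix, 17, A, 27, cs), (Ada, 15, 2, Helix, 17, A, 27, k2), (Ada, 15, 2, Helix, 17, A, 27, p1), (Ada, 15, 2, Helix, 17, A, 27, rd), (Ada, 15, 2, Helix, 17, B, 21, cs), (Ada, 15, 2, Helix, 17, B, 21, k2), (Ada, 15, 2, Helix, 17, B, 21, p1), (Ada, 15, 2, Helix, 17, B, 21, rd), (Ada, 15, 2, Helix, 17, C, 4, cs), (Ada, 15, 2, Helix, 17, C, 4, k2), (Ada, 15, 2, Helix, 17, C, 4, p1), (Ada, 15, 2, Helix, 17, C, 4, rd), (Ada, 15, 2, Helix, 17, F, 10, cs), (Ada, 15, 2, Helix, 17, F, 10, k2), (Ada, 15, 2, Helix, 17, F, 10, p1), (Ada, 15, 2, Helix, 17, F, 10, rd), (Ada, 24, 2, Atlas, 17, A, 22, cs), (Ada, 24, 2, Atlas, 17, A, 22, k2), (Ada, 24, 2, Atlas, 17, A, 22, p1), (Ada, 24, 2, Atlas, 17, A, 22, rd), (Ada, 24, 2, Atlas, 17, A, 27, cs), (Ada, 24, 2, Atlas, 17, A, 27, k2), (Ada, 24, 2, Atlas, 17, A, 27, p1), (Ada, 24, 2, Atlas, 17, A, 27, rd), (Ada, 24, 2, Atlas, 17, B, 21, cs), (Ada, 24, 2, Atlas, 17, B, 21, k2), (Ada, 24, 2, Atlas, 17, B, 21, p1), (Ada, 24, 2, Atlas, 17, B, 21, rd), (Ada, 24, 2, Atlas, 17, C, 4, cs), (Ada, 24, 2, Atlas, 17, C, 4, k2), (Ada, 24, 2, Atlas, 17, C, 4, p1), (Ada, 24, 2, Atlas, 17, C, 4, rd), (Ada, 24, 2, Atlas, 17, F, 10, cs), (Ada, 24, 2, Atlas, 17, F, 10, k2), (Ada, 24, 2, Atlas, 17, F, 10, p1), (Ada, 24, 2, Atlas, 17, F, 10, rd), (Ada, 35, 1, Zephyr, 17, A, 22, cs), (Ada, 35, 1, Zephyr, 17, A, 27, cs), (Ada, 35, 1, Zephyr, 17, B, 21, cs), (Ada, 35, 1, Zephyr, 17, C, 4, cs), (Ada, 35, 1, Zephyr, 17, F, 10, cs), (Dee, 13, 2, Zephyr, 22, C, 2, cs), (Dee, 13, 2, Zephyr, 22, C, 2, k2), (Dee, 13, 2, Zephyr, 22, C, 2, p1), (Dee, 13, 2, Zephyr, 22, C, 2, rd), (Dee, 13, 2, Zephyr, 22, F, 39, cs), (Dee, 13, 2, Zephyr, 22, F, 39, k2), (Dee, 13, 2, Zephyr, 22, F, 39, p1), (Dee, 13, 2, Zephyr, 22, F, 39, rd), (Fay, 31, 1, Alpha, 34, A, 26, cs), (Fay, 38, 8, Lyra, 34, A, 26, x1)}
Filtering on cid != rd leaves {(Ada, 15, 2, Helix, 17, A, 22, cs), (Ada, 15, 2, Helix, 17, A, 22, k2), (Ada, 15, 2, Helix, 17, A, 22, p1), (Ada, 15, 2, Helix, 17, A, 27, cs), (Ada, 15, 2, Helix, 17, A, 27, k2), (Ada, 15, 2, Helix, 17, A, 27, p1), (Ada, 15, 2, Helix, 17, B, 21, cs), (Ada, 15, 2, Helix, 17, B, 21, k2), (Ada, 15, 2, Helix, 17, B, 21, p1), (Ada, 15, 2, Helix, 17, C, 4, cs), (Ada, 15, 2, Helix, 17, C, 4, k2), (Ada, 15, 2, Helix, 17, C, 4, p1), (Ada, 15, 2, Helix, 17, F, 10, cs), (Ada, 15, 2, Helix, 17, F, 10, k2), (Ada, 15, 2, Helix, 17, F, 10, p1), (Ada, 24, 2, Atlas, 17, A, 22, cs), (Ada, 24, 2, Atlas, 17, A, 22, k2), (Ada, 24, 2, Atlas, 17, A, 22, p1), (Ada, 24, 2, Atlas, 17, A, 27, cs), (Ada, 24, 2, Atlas, 17, A, 27, k2), (Ada, 24, 2, Atlas, 17, A, 27, p1), (Ada, 24, 2, Atlas, 17, B, 21, cs), (Ada, 24, 2, Atlas, 17, B, 21, k2), (Ada, 24, 2, Atlas, 17, B, 21, p1), (Ada, 24, 2, Atlas, 17, C, 4, cs), (Ada, 24, 2, Atlas, 17, C, 4, k2), (Ada, 24, 2, Atlas, 17, C, 4, p1), (Ada, 24, 2, Atlas, 17, F, 10, cs), (Ada, 24, 2, Atlas, 17, F, 10, k2), (Ada, 24, 2, Atlas, 17, F, 10, p1), (Ada, 35, 1, Zephyr, 17, A, 22, cs), (Ada, 35, 1, Zephyr, 17, A, 27, cs), (Ada, 35, 1, Zephyr, 17, B, 21, cs), (Ada, 35, 1, Zephyr, 17, C, 4, cs), (Ada, 35, 1, Zephyr, 17, F, 10, cs), (Dee, 13, 2, Zephyr, 22, C, 2, cs), (Dee, 13, 2, Zephyr, 22, C, 2, k2), (Dee, 13, 2, Zephyr, 22, C, 2, p1), (Dee, 13, 2, Zephyr, 22, F, 39, cs), (Dee, 13, 2, Zephyr, 22, F, 39, k2), (Dee, 13, 2, Zephyr, 22, F, 39, p1), (Fay, 31, 1, Alpha, 34, A, 26, cs), (Fay, 38, 8, Lyra, 34, A, 26, x1)}.
Projecting to grade, sid (36 duplicate(s) eliminated): {(A, 17), (A, 34), (B, 17), (C, 17), (C, 22), (F, 17), (F, 22)}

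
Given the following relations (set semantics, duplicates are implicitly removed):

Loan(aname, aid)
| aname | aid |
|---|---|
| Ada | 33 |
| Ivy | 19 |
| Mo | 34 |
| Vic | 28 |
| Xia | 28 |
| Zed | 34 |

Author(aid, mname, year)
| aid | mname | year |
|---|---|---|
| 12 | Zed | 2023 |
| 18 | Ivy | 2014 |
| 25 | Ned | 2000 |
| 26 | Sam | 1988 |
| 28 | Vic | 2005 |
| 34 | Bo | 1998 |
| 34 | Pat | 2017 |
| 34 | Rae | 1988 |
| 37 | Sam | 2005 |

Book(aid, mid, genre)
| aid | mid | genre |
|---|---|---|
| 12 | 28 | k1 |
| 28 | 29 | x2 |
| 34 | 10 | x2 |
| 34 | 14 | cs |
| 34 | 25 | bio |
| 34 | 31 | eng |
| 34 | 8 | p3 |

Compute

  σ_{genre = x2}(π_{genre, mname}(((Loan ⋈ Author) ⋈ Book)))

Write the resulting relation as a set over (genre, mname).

Natural join on aid: {(Mo, 34, Bo, 1998), (Mo, 34, Pat, 2017), (Mo, 34, Rae, 1988), (Vic, 28, Vic, 2005), (Xia, 28, Vic, 2005), (Zed, 34, Bo, 1998), (Zed, 34, Pat, 2017), (Zed, 34, Rae, 1988)}
Natural join on aid: {(Mo, 34, Bo, 1998, 10, x2), (Mo, 34, Bo, 1998, 14, cs), (Mo, 34, Bo, 1998, 25, bio), (Mo, 34, Bo, 1998, 31, eng), (Mo, 34, Bo, 1998, 8, p3), (Mo, 34, Pat, 2017, 10, x2), (Mo, 34, Pat, 2017, 14, cs), (Mo, 34, Pat, 2017, 25, bio), (Mo, 34, Pat, 2017, 31, eng), (Mo, 34, Pat, 2017, 8, p3), (Mo, 34, Rae, 1988, 10, x2), (Mo, 34, Rae, 1988, 14, cs), (Mo, 34, Rae, 1988, 25, bio), (Mo, 34, Rae, 1988, 31, eng), (Mo, 34, Rae, 1988, 8, p3), (Vic, 28, Vic, 2005, 29, x2), (Xia, 28, Vic, 2005, 29, x2), (Zed, 34, Bo, 1998, 10, x2), (Zed, 34, Bo, 1998, 14, cs), (Zed, 34, Bo, 1998, 25, bio), (Zed, 34, Bo, 1998, 31, eng), (Zed, 34, Bo, 1998, 8, p3), (Zed, 34, Pat, 2017, 10, x2), (Zed, 34, Pat, 2017, 14, cs), (Zed, 34, Pat, 2017, 25, bio), (Zed, 34, Pat, 2017, 31, eng), (Zed, 34, Pat, 2017, 8, p3), (Zed, 34, Rae, 1988, 10, x2), (Zed, 34, Rae, 1988, 14, cs), (Zed, 34, Rae, 1988, 25, bio), (Zed, 34, Rae, 1988, 31, eng), (Zed, 34, Rae, 1988, 8, p3)}
π_{genre, mname} gives {(bio, Bo), (bio, Pat), (bio, Rae), (cs, Bo), (cs, Pat), (cs, Rae), (eng, Bo), (eng, Pat), (eng, Rae), (p3, Bo), (p3, Pat), (p3, Rae), (x2, Bo), (x2, Pat), (x2, Rae), (x2, Vic)} (16 duplicate(s) eliminated).
Filtering on genre = x2 leaves {(x2, Bo), (x2, Pat), (x2, Rae), (x2, Vic)}.

{(x2, Bo), (x2, Pat), (x2, Rae), (x2, Vic)}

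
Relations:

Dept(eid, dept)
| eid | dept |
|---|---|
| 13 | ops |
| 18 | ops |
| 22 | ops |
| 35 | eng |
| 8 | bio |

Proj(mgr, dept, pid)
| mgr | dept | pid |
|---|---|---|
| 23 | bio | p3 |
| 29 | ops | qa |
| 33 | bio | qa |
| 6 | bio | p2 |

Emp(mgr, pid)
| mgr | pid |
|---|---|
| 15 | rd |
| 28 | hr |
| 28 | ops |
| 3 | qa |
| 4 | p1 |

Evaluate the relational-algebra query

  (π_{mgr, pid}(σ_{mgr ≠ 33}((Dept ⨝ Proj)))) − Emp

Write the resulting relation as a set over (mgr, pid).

Joining Dept and Proj on dept yields {(13, ops, 29, qa), (18, ops, 29, qa), (22, ops, 29, qa), (8, bio, 23, p3), (8, bio, 33, qa), (8, bio, 6, p2)}.
Apply σ_{mgr ≠ 33}; surviving tuples: {(13, ops, 29, qa), (18, ops, 29, qa), (22, ops, 29, qa), (8, bio, 23, p3), (8, bio, 6, p2)}
π[mgr, pid]: project onto (mgr, pid) (2 duplicate(s) eliminated) → {(23, p3), (29, qa), (6, p2)}
Set difference of the two operands is {(23, p3), (29, qa), (6, p2)}.

{(23, p3), (29, qa), (6, p2)}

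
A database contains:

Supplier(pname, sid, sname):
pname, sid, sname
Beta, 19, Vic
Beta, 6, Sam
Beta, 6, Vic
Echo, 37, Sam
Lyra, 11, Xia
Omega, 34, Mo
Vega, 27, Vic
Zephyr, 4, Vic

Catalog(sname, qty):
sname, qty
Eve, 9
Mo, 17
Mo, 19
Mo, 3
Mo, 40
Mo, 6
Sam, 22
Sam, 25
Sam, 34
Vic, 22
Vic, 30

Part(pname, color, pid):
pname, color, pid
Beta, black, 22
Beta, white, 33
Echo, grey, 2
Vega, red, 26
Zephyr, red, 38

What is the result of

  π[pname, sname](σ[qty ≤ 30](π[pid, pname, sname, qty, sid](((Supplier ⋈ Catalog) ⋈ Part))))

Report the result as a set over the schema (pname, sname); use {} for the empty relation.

Natural join on sname: {(Beta, 19, Vic, 22), (Beta, 19, Vic, 30), (Beta, 6, Sam, 22), (Beta, 6, Sam, 25), (Beta, 6, Sam, 34), (Beta, 6, Vic, 22), (Beta, 6, Vic, 30), (Echo, 37, Sam, 22), (Echo, 37, Sam, 25), (Echo, 37, Sam, 34), (Omega, 34, Mo, 17), (Omega, 34, Mo, 19), (Omega, 34, Mo, 3), (Omega, 34, Mo, 40), (Omega, 34, Mo, 6), (Vega, 27, Vic, 22), (Vega, 27, Vic, 30), (Zephyr, 4, Vic, 22), (Zephyr, 4, Vic, 30)}
Natural join on pname: {(Beta, 19, Vic, 22, black, 22), (Beta, 19, Vic, 22, white, 33), (Beta, 19, Vic, 30, black, 22), (Beta, 19, Vic, 30, white, 33), (Beta, 6, Sam, 22, black, 22), (Beta, 6, Sam, 22, white, 33), (Beta, 6, Sam, 25, black, 22), (Beta, 6, Sam, 25, white, 33), (Beta, 6, Sam, 34, black, 22), (Beta, 6, Sam, 34, white, 33), (Beta, 6, Vic, 22, black, 22), (Beta, 6, Vic, 22, white, 33), (Beta, 6, Vic, 30, black, 22), (Beta, 6, Vic, 30, white, 33), (Echo, 37, Sam, 22, grey, 2), (Echo, 37, Sam, 25, grey, 2), (Echo, 37, Sam, 34, grey, 2), (Vega, 27, Vic, 22, red, 26), (Vega, 27, Vic, 30, red, 26), (Zephyr, 4, Vic, 22, red, 38), (Zephyr, 4, Vic, 30, red, 38)}
Projecting to pid, pname, sname, qty, sid: {(2, Echo, Sam, 22, 37), (2, Echo, Sam, 25, 37), (2, Echo, Sam, 34, 37), (22, Beta, Sam, 22, 6), (22, Beta, Sam, 25, 6), (22, Beta, Sam, 34, 6), (22, Beta, Vic, 22, 19), (22, Beta, Vic, 22, 6), (22, Beta, Vic, 30, 19), (22, Beta, Vic, 30, 6), (26, Vega, Vic, 22, 27), (26, Vega, Vic, 30, 27), (33, Beta, Sam, 22, 6), (33, Beta, Sam, 25, 6), (33, Beta, Sam, 34, 6), (33, Beta, Vic, 22, 19), (33, Beta, Vic, 22, 6), (33, Beta, Vic, 30, 19), (33, Beta, Vic, 30, 6), (38, Zephyr, Vic, 22, 4), (38, Zephyr, Vic, 30, 4)}
Selection qty ≤ 30: {(2, Echo, Sam, 22, 37), (2, Echo, Sam, 25, 37), (22, Beta, Sam, 22, 6), (22, Beta, Sam, 25, 6), (22, Beta, Vic, 22, 19), (22, Beta, Vic, 22, 6), (22, Beta, Vic, 30, 19), (22, Beta, Vic, 30, 6), (26, Vega, Vic, 22, 27), (26, Vega, Vic, 30, 27), (33, Beta, Sam, 22, 6), (33, Beta, Sam, 25, 6), (33, Beta, Vic, 22, 19), (33, Beta, Vic, 22, 6), (33, Beta, Vic, 30, 19), (33, Beta, Vic, 30, 6), (38, Zephyr, Vic, 22, 4), (38, Zephyr, Vic, 30, 4)}
Projecting to pname, sname (13 duplicate(s) eliminated): {(Beta, Sam), (Beta, Vic), (Echo, Sam), (Vega, Vic), (Zephyr, Vic)}

{(Beta, Sam), (Beta, Vic), (Echo, Sam), (Vega, Vic), (Zephyr, Vic)}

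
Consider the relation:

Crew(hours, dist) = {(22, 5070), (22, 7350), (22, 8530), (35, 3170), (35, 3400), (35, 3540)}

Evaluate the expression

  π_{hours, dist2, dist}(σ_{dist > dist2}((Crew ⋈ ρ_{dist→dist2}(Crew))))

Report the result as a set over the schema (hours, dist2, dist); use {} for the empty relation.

{(22, 5070, 7350), (22, 5070, 8530), (22, 7350, 8530), (35, 3170, 3400), (35, 3170, 3540), (35, 3400, 3540)}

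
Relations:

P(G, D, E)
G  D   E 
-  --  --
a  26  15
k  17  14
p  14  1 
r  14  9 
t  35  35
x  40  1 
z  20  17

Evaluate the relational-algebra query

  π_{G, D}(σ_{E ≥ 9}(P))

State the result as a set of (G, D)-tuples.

{(a, 26), (k, 17), (r, 14), (t, 35), (z, 20)}

Apply σ_{E ≥ 9}; surviving tuples: {(a, 26, 15), (k, 17, 14), (r, 14, 9), (t, 35, 35), (z, 20, 17)}
Keep only column(s) G, D: {(a, 26), (k, 17), (r, 14), (t, 35), (z, 20)}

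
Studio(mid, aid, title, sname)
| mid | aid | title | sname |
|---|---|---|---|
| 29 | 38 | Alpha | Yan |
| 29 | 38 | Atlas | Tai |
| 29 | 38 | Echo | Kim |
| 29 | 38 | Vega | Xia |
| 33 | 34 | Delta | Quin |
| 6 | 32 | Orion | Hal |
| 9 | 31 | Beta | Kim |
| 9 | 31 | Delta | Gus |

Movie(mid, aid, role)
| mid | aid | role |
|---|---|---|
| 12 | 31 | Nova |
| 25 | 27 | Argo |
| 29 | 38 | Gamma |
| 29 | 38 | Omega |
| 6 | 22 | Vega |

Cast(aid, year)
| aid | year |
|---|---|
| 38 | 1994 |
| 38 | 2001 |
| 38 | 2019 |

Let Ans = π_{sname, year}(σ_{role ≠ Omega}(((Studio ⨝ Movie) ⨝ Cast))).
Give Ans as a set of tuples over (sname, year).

{(Kim, 1994), (Kim, 2001), (Kim, 2019), (Tai, 1994), (Tai, 2001), (Tai, 2019), (Xia, 1994), (Xia, 2001), (Xia, 2019), (Yan, 1994), (Yan, 2001), (Yan, 2019)}

Natural join on mid, aid: {(29, 38, Alpha, Yan, Gamma), (29, 38, Alpha, Yan, Omega), (29, 38, Atlas, Tai, Gamma), (29, 38, Atlas, Tai, Omega), (29, 38, Echo, Kim, Gamma), (29, 38, Echo, Kim, Omega), (29, 38, Vega, Xia, Gamma), (29, 38, Vega, Xia, Omega)}
Natural join on aid: {(29, 38, Alpha, Yan, Gamma, 1994), (29, 38, Alpha, Yan, Gamma, 2001), (29, 38, Alpha, Yan, Gamma, 2019), (29, 38, Alpha, Yan, Omega, 1994), (29, 38, Alpha, Yan, Omega, 2001), (29, 38, Alpha, Yan, Omega, 2019), (29, 38, Atlas, Tai, Gamma, 1994), (29, 38, Atlas, Tai, Gamma, 2001), (29, 38, Atlas, Tai, Gamma, 2019), (29, 38, Atlas, Tai, Omega, 1994), (29, 38, Atlas, Tai, Omega, 2001), (29, 38, Atlas, Tai, Omega, 2019), (29, 38, Echo, Kim, Gamma, 1994), (29, 38, Echo, Kim, Gamma, 2001), (29, 38, Echo, Kim, Gamma, 2019), (29, 38, Echo, Kim, Omega, 1994), (29, 38, Echo, Kim, Omega, 2001), (29, 38, Echo, Kim, Omega, 2019), (29, 38, Vega, Xia, Gamma, 1994), (29, 38, Vega, Xia, Gamma, 2001), (29, 38, Vega, Xia, Gamma, 2019), (29, 38, Vega, Xia, Omega, 1994), (29, 38, Vega, Xia, Omega, 2001), (29, 38, Vega, Xia, Omega, 2019)}
σ[role ≠ Omega]: keep tuples satisfying role ≠ Omega → {(29, 38, Alpha, Yan, Gamma, 1994), (29, 38, Alpha, Yan, Gamma, 2001), (29, 38, Alpha, Yan, Gamma, 2019), (29, 38, Atlas, Tai, Gamma, 1994), (29, 38, Atlas, Tai, Gamma, 2001), (29, 38, Atlas, Tai, Gamma, 2019), (29, 38, Echo, Kim, Gamma, 1994), (29, 38, Echo, Kim, Gamma, 2001), (29, 38, Echo, Kim, Gamma, 2019), (29, 38, Vega, Xia, Gamma, 1994), (29, 38, Vega, Xia, Gamma, 2001), (29, 38, Vega, Xia, Gamma, 2019)}
π[sname, year]: project onto (sname, year) → {(Kim, 1994), (Kim, 2001), (Kim, 2019), (Tai, 1994), (Tai, 2001), (Tai, 2019), (Xia, 1994), (Xia, 2001), (Xia, 2019), (Yan, 1994), (Yan, 2001), (Yan, 2019)}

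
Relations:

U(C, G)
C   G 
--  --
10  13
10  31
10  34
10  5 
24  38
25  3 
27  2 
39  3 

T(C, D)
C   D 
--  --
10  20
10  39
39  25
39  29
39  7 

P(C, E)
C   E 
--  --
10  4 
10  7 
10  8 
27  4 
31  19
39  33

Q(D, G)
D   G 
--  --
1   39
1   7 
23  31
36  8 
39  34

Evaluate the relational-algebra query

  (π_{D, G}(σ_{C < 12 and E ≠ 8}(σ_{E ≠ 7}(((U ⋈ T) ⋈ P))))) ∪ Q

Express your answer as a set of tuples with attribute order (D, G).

{(1, 39), (1, 7), (20, 13), (20, 31), (20, 34), (20, 5), (23, 31), (36, 8), (39, 13), (39, 31), (39, 34), (39, 5)}

Joining U and T on C yields {(10, 13, 20), (10, 13, 39), (10, 31, 20), (10, 31, 39), (10, 34, 20), (10, 34, 39), (10, 5, 20), (10, 5, 39), (39, 3, 25), (39, 3, 29), (39, 3, 7)}.
Joining (U ⋈ T) and P on C yields {(10, 13, 20, 4), (10, 13, 20, 7), (10, 13, 20, 8), (10, 13, 39, 4), (10, 13, 39, 7), (10, 13, 39, 8), (10, 31, 20, 4), (10, 31, 20, 7), (10, 31, 20, 8), (10, 31, 39, 4), (10, 31, 39, 7), (10, 31, 39, 8), (10, 34, 20, 4), (10, 34, 20, 7), (10, 34, 20, 8), (10, 34, 39, 4), (10, 34, 39, 7), (10, 34, 39, 8), (10, 5, 20, 4), (10, 5, 20, 7), (10, 5, 20, 8), (10, 5, 39, 4), (10, 5, 39, 7), (10, 5, 39, 8), (39, 3, 25, 33), (39, 3, 29, 33), (39, 3, 7, 33)}.
Filtering on E ≠ 7 leaves {(10, 13, 20, 4), (10, 13, 20, 8), (10, 13, 39, 4), (10, 13, 39, 8), (10, 31, 20, 4), (10, 31, 20, 8), (10, 31, 39, 4), (10, 31, 39, 8), (10, 34, 20, 4), (10, 34, 20, 8), (10, 34, 39, 4), (10, 34, 39, 8), (10, 5, 20, 4), (10, 5, 20, 8), (10, 5, 39, 4), (10, 5, 39, 8), (39, 3, 25, 33), (39, 3, 29, 33), (39, 3, 7, 33)}.
Filtering on C < 12 and E ≠ 8 leaves {(10, 13, 20, 4), (10, 13, 39, 4), (10, 31, 20, 4), (10, 31, 39, 4), (10, 34, 20, 4), (10, 34, 39, 4), (10, 5, 20, 4), (10, 5, 39, 4)}.
π[D, G]: project onto (D, G) → {(20, 13), (20, 31), (20, 34), (20, 5), (39, 13), (39, 31), (39, 34), (39, 5)}
Taking the union: {(1, 39), (1, 7), (20, 13), (20, 31), (20, 34), (20, 5), (23, 31), (36, 8), (39, 13), (39, 31), (39, 34), (39, 5)}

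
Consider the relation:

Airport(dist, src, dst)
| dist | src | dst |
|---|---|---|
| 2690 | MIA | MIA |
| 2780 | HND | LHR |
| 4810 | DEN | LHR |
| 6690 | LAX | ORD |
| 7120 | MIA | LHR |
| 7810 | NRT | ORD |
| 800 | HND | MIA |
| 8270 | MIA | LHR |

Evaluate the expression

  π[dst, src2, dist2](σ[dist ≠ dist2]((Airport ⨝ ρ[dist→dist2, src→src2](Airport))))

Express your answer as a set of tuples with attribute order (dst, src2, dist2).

{(LHR, DEN, 4810), (LHR, HND, 2780), (LHR, MIA, 7120), (LHR, MIA, 8270), (MIA, HND, 800), (MIA, MIA, 2690), (ORD, LAX, 6690), (ORD, NRT, 7810)}

ρ[dist→dist2, src→src2]: schema becomes (dist2, src2, dst); tuples unchanged.
Joining Airport and ρ[dist→dist2, src→src2](Airport) on dst yields {(2690, MIA, MIA, 2690, MIA), (2690, MIA, MIA, 800, HND), (2780, HND, LHR, 2780, HND), (2780, HND, LHR, 4810, DEN), (2780, HND, LHR, 7120, MIA), (2780, HND, LHR, 8270, MIA), (4810, DEN, LHR, 2780, HND), (4810, DEN, LHR, 4810, DEN), (4810, DEN, LHR, 7120, MIA), (4810, DEN, LHR, 8270, MIA), (6690, LAX, ORD, 6690, LAX), (6690, LAX, ORD, 7810, NRT), (7120, MIA, LHR, 2780, HND), (7120, MIA, LHR, 4810, DEN), (7120, MIA, LHR, 7120, MIA), (7120, MIA, LHR, 8270, MIA), (7810, NRT, ORD, 6690, LAX), (7810, NRT, ORD, 7810, NRT), (800, HND, MIA, 2690, MIA), (800, HND, MIA, 800, HND), (8270, MIA, LHR, 2780, HND), (8270, MIA, LHR, 4810, DEN), (8270, MIA, LHR, 7120, MIA), (8270, MIA, LHR, 8270, MIA)}.
Selection dist ≠ dist2: {(2690, MIA, MIA, 800, HND), (2780, HND, LHR, 4810, DEN), (2780, HND, LHR, 7120, MIA), (2780, HND, LHR, 8270, MIA), (4810, DEN, LHR, 2780, HND), (4810, DEN, LHR, 7120, MIA), (4810, DEN, LHR, 8270, MIA), (6690, LAX, ORD, 7810, NRT), (7120, MIA, LHR, 2780, HND), (7120, MIA, LHR, 4810, DEN), (7120, MIA, LHR, 8270, MIA), (7810, NRT, ORD, 6690, LAX), (800, HND, MIA, 2690, MIA), (8270, MIA, LHR, 2780, HND), (8270, MIA, LHR, 4810, DEN), (8270, MIA, LHR, 7120, MIA)}
π[dst, src2, dist2]: project onto (dst, src2, dist2) (8 duplicate(s) eliminated) → {(LHR, DEN, 4810), (LHR, HND, 2780), (LHR, MIA, 7120), (LHR, MIA, 8270), (MIA, HND, 800), (MIA, MIA, 2690), (ORD, LAX, 6690), (ORD, NRT, 7810)}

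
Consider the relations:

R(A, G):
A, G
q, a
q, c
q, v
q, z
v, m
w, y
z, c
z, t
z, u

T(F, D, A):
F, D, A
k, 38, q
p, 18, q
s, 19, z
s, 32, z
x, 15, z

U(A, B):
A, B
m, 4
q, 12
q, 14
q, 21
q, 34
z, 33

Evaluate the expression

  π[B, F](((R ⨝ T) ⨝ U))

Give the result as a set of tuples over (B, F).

Natural join on A: {(q, a, k, 38), (q, a, p, 18), (q, c, k, 38), (q, c, p, 18), (q, v, k, 38), (q, v, p, 18), (q, z, k, 38), (q, z, p, 18), (z, c, s, 19), (z, c, s, 32), (z, c, x, 15), (z, t, s, 19), (z, t, s, 32), (z, t, x, 15), (z, u, s, 19), (z, u, s, 32), (z, u, x, 15)}
Natural join on A: {(q, a, k, 38, 12), (q, a, k, 38, 14), (q, a, k, 38, 21), (q, a, k, 38, 34), (q, a, p, 18, 12), (q, a, p, 18, 14), (q, a, p, 18, 21), (q, a, p, 18, 34), (q, c, k, 38, 12), (q, c, k, 38, 14), (q, c, k, 38, 21), (q, c, k, 38, 34), (q, c, p, 18, 12), (q, c, p, 18, 14), (q, c, p, 18, 21), (q, c, p, 18, 34), (q, v, k, 38, 12), (q, v, k, 38, 14), (q, v, k, 38, 21), (q, v, k, 38, 34), (q, v, p, 18, 12), (q, v, p, 18, 14), (q, v, p, 18, 21), (q, v, p, 18, 34), (q, z, k, 38, 12), (q, z, k, 38, 14), (q, z, k, 38, 21), (q, z, k, 38, 34), (q, z, p, 18, 12), (q, z, p, 18, 14), (q, z, p, 18, 21), (q, z, p, 18, 34), (z, c, s, 19, 33), (z, c, s, 32, 33), (z, c, x, 15, 33), (z, t, s, 19, 33), (z, t, s, 32, 33), (z, t, x, 15, 33), (z, u, s, 19, 33), (z, u, s, 32, 33), (z, u, x, 15, 33)}
Keep only column(s) B, F (31 duplicate(s) eliminated): {(12, k), (12, p), (14, k), (14, p), (21, k), (21, p), (33, s), (33, x), (34, k), (34, p)}

{(12, k), (12, p), (14, k), (14, p), (21, k), (21, p), (33, s), (33, x), (34, k), (34, p)}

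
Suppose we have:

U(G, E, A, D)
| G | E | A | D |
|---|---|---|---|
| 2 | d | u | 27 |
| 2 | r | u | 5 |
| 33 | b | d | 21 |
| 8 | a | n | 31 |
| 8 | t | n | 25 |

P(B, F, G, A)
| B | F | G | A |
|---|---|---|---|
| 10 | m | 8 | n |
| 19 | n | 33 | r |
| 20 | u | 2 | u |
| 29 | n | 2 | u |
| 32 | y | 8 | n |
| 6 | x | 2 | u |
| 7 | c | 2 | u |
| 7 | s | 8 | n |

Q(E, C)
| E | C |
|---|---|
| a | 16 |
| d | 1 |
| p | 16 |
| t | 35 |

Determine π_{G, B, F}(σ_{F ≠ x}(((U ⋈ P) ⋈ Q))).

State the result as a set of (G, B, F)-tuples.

Natural join on G, A: {(2, d, u, 27, 20, u), (2, d, u, 27, 29, n), (2, d, u, 27, 6, x), (2, d, u, 27, 7, c), (2, r, u, 5, 20, u), (2, r, u, 5, 29, n), (2, r, u, 5, 6, x), (2, r, u, 5, 7, c), (8, a, n, 31, 10, m), (8, a, n, 31, 32, y), (8, a, n, 31, 7, s), (8, t, n, 25, 10, m), (8, t, n, 25, 32, y), (8, t, n, 25, 7, s)}
Natural join on E: {(2, d, u, 27, 20, u, 1), (2, d, u, 27, 29, n, 1), (2, d, u, 27, 6, x, 1), (2, d, u, 27, 7, c, 1), (8, a, n, 31, 10, m, 16), (8, a, n, 31, 32, y, 16), (8, a, n, 31, 7, s, 16), (8, t, n, 25, 10, m, 35), (8, t, n, 25, 32, y, 35), (8, t, n, 25, 7, s, 35)}
Selection F ≠ x: {(2, d, u, 27, 20, u, 1), (2, d, u, 27, 29, n, 1), (2, d, u, 27, 7, c, 1), (8, a, n, 31, 10, m, 16), (8, a, n, 31, 32, y, 16), (8, a, n, 31, 7, s, 16), (8, t, n, 25, 10, m, 35), (8, t, n, 25, 32, y, 35), (8, t, n, 25, 7, s, 35)}
π[G, B, F]: project onto (G, B, F) (3 duplicate(s) eliminated) → {(2, 20, u), (2, 29, n), (2, 7, c), (8, 10, m), (8, 32, y), (8, 7, s)}

{(2, 20, u), (2, 29, n), (2, 7, c), (8, 10, m), (8, 32, y), (8, 7, s)}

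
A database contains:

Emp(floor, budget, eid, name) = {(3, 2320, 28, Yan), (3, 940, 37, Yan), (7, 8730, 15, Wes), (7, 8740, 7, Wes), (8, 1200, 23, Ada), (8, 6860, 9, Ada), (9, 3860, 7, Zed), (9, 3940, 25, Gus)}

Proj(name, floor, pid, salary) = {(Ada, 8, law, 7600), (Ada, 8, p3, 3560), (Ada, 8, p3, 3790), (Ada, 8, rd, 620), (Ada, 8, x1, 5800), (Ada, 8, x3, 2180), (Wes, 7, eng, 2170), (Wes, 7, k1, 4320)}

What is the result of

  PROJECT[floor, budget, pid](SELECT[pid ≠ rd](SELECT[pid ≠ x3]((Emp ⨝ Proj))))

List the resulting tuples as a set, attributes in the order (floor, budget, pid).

{(7, 8730, eng), (7, 8730, k1), (7, 8740, eng), (7, 8740, k1), (8, 1200, law), (8, 1200, p3), (8, 1200, x1), (8, 6860, law), (8, 6860, p3), (8, 6860, x1)}

Emp ⋈ Proj (natural join on floor, name): {(7, 8730, 15, Wes, eng, 2170), (7, 8730, 15, Wes, k1, 4320), (7, 8740, 7, Wes, eng, 2170), (7, 8740, 7, Wes, k1, 4320), (8, 1200, 23, Ada, law, 7600), (8, 1200, 23, Ada, p3, 3560), (8, 1200, 23, Ada, p3, 3790), (8, 1200, 23, Ada, rd, 620), (8, 1200, 23, Ada, x1, 5800), (8, 1200, 23, Ada, x3, 2180), (8, 6860, 9, Ada, law, 7600), (8, 6860, 9, Ada, p3, 3560), (8, 6860, 9, Ada, p3, 3790), (8, 6860, 9, Ada, rd, 620), (8, 6860, 9, Ada, x1, 5800), (8, 6860, 9, Ada, x3, 2180)}
Apply σ_{pid ≠ x3}; surviving tuples: {(7, 8730, 15, Wes, eng, 2170), (7, 8730, 15, Wes, k1, 4320), (7, 8740, 7, Wes, eng, 2170), (7, 8740, 7, Wes, k1, 4320), (8, 1200, 23, Ada, law, 7600), (8, 1200, 23, Ada, p3, 3560), (8, 1200, 23, Ada, p3, 3790), (8, 1200, 23, Ada, rd, 620), (8, 1200, 23, Ada, x1, 5800), (8, 6860, 9, Ada, law, 7600), (8, 6860, 9, Ada, p3, 3560), (8, 6860, 9, Ada, p3, 3790), (8, 6860, 9, Ada, rd, 620), (8, 6860, 9, Ada, x1, 5800)}
Apply σ_{pid ≠ rd}; surviving tuples: {(7, 8730, 15, Wes, eng, 2170), (7, 8730, 15, Wes, k1, 4320), (7, 8740, 7, Wes, eng, 2170), (7, 8740, 7, Wes, k1, 4320), (8, 1200, 23, Ada, law, 7600), (8, 1200, 23, Ada, p3, 3560), (8, 1200, 23, Ada, p3, 3790), (8, 1200, 23, Ada, x1, 5800), (8, 6860, 9, Ada, law, 7600), (8, 6860, 9, Ada, p3, 3560), (8, 6860, 9, Ada, p3, 3790), (8, 6860, 9, Ada, x1, 5800)}
Projecting to floor, budget, pid (2 duplicate(s) eliminated): {(7, 8730, eng), (7, 8730, k1), (7, 8740, eng), (7, 8740, k1), (8, 1200, law), (8, 1200, p3), (8, 1200, x1), (8, 6860, law), (8, 6860, p3), (8, 6860, x1)}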